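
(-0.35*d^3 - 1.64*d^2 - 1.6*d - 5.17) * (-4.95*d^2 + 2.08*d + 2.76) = 1.7325*d^5 + 7.39*d^4 + 3.5428*d^3 + 17.7371*d^2 - 15.1696*d - 14.2692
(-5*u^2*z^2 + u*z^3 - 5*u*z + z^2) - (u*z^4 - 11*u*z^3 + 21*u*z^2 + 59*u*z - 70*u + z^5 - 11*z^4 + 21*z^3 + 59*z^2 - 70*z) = -5*u^2*z^2 - u*z^4 + 12*u*z^3 - 21*u*z^2 - 64*u*z + 70*u - z^5 + 11*z^4 - 21*z^3 - 58*z^2 + 70*z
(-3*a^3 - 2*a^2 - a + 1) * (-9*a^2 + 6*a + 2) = 27*a^5 - 9*a^3 - 19*a^2 + 4*a + 2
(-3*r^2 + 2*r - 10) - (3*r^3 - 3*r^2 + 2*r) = -3*r^3 - 10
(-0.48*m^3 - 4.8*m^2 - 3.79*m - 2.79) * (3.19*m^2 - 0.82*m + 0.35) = -1.5312*m^5 - 14.9184*m^4 - 8.3221*m^3 - 7.4723*m^2 + 0.9613*m - 0.9765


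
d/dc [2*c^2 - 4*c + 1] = 4*c - 4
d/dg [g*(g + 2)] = 2*g + 2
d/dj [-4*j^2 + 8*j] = 8 - 8*j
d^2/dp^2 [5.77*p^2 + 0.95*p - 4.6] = 11.5400000000000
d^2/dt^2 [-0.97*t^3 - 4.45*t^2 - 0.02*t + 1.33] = -5.82*t - 8.9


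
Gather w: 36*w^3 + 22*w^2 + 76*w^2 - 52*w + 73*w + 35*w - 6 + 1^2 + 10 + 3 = 36*w^3 + 98*w^2 + 56*w + 8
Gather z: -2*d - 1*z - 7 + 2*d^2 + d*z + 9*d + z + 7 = 2*d^2 + d*z + 7*d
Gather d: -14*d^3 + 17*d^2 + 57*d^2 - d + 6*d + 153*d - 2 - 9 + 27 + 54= -14*d^3 + 74*d^2 + 158*d + 70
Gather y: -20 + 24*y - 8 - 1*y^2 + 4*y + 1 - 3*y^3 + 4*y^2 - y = -3*y^3 + 3*y^2 + 27*y - 27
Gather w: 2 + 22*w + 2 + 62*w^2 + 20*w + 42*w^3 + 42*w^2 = 42*w^3 + 104*w^2 + 42*w + 4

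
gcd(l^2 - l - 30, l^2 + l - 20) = l + 5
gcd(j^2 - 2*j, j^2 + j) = j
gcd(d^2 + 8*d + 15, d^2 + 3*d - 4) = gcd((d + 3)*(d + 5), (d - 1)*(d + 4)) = 1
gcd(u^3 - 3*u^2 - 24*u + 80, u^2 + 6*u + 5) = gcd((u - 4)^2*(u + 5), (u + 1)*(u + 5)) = u + 5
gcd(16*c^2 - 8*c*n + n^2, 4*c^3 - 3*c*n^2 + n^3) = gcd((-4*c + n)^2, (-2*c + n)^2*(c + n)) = 1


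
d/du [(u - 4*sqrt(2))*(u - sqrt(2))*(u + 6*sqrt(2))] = 3*u^2 + 2*sqrt(2)*u - 52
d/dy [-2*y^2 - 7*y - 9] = -4*y - 7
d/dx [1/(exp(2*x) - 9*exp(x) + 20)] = (9 - 2*exp(x))*exp(x)/(exp(2*x) - 9*exp(x) + 20)^2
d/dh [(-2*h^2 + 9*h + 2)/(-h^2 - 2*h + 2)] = (13*h^2 - 4*h + 22)/(h^4 + 4*h^3 - 8*h + 4)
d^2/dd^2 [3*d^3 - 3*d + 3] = 18*d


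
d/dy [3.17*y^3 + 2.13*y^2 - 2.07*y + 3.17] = 9.51*y^2 + 4.26*y - 2.07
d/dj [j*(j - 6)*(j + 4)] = 3*j^2 - 4*j - 24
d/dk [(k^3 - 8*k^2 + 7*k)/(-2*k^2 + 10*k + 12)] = (-k^4 + 10*k^3 - 15*k^2 - 96*k + 42)/(2*(k^4 - 10*k^3 + 13*k^2 + 60*k + 36))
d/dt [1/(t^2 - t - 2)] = (1 - 2*t)/(-t^2 + t + 2)^2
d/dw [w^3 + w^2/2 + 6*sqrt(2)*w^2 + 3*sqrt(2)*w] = 3*w^2 + w + 12*sqrt(2)*w + 3*sqrt(2)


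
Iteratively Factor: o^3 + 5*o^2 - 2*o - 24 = (o + 3)*(o^2 + 2*o - 8) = (o + 3)*(o + 4)*(o - 2)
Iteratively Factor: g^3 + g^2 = (g + 1)*(g^2) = g*(g + 1)*(g)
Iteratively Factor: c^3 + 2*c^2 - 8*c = (c + 4)*(c^2 - 2*c) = c*(c + 4)*(c - 2)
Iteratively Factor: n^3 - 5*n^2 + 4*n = (n - 4)*(n^2 - n) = (n - 4)*(n - 1)*(n)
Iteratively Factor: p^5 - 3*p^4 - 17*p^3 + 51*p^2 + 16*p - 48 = (p + 4)*(p^4 - 7*p^3 + 11*p^2 + 7*p - 12) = (p + 1)*(p + 4)*(p^3 - 8*p^2 + 19*p - 12) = (p - 4)*(p + 1)*(p + 4)*(p^2 - 4*p + 3) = (p - 4)*(p - 3)*(p + 1)*(p + 4)*(p - 1)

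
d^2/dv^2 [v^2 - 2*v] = 2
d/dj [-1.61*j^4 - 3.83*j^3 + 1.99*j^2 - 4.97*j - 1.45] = -6.44*j^3 - 11.49*j^2 + 3.98*j - 4.97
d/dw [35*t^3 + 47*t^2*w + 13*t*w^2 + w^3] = 47*t^2 + 26*t*w + 3*w^2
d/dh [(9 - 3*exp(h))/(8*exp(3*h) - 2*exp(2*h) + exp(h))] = 3*(16*exp(3*h) - 74*exp(2*h) + 12*exp(h) - 3)*exp(-h)/(64*exp(4*h) - 32*exp(3*h) + 20*exp(2*h) - 4*exp(h) + 1)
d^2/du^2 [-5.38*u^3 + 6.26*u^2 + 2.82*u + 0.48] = 12.52 - 32.28*u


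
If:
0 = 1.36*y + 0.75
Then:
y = -0.55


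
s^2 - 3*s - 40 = (s - 8)*(s + 5)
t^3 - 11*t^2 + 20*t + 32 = (t - 8)*(t - 4)*(t + 1)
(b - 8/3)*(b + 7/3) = b^2 - b/3 - 56/9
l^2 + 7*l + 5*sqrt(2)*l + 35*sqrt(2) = (l + 7)*(l + 5*sqrt(2))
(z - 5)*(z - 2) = z^2 - 7*z + 10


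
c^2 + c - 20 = (c - 4)*(c + 5)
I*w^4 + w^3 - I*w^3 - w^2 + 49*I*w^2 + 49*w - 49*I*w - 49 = (w - 7*I)*(w - I)*(w + 7*I)*(I*w - I)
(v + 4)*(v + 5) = v^2 + 9*v + 20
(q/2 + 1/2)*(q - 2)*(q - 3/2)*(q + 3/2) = q^4/2 - q^3/2 - 17*q^2/8 + 9*q/8 + 9/4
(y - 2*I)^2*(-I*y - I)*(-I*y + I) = -y^4 + 4*I*y^3 + 5*y^2 - 4*I*y - 4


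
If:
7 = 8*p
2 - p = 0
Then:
No Solution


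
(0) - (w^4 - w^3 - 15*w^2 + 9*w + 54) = -w^4 + w^3 + 15*w^2 - 9*w - 54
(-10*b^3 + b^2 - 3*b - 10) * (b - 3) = -10*b^4 + 31*b^3 - 6*b^2 - b + 30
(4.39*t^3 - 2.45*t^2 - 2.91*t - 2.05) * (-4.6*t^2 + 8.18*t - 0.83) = -20.194*t^5 + 47.1802*t^4 - 10.2987*t^3 - 12.3403*t^2 - 14.3537*t + 1.7015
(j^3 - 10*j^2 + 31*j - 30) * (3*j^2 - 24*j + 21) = 3*j^5 - 54*j^4 + 354*j^3 - 1044*j^2 + 1371*j - 630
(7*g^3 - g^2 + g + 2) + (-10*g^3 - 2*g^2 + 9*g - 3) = -3*g^3 - 3*g^2 + 10*g - 1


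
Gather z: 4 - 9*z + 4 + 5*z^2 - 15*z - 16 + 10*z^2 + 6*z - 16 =15*z^2 - 18*z - 24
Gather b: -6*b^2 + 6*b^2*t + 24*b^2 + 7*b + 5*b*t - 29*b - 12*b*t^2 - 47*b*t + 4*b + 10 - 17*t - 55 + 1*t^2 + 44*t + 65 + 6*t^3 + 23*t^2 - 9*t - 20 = b^2*(6*t + 18) + b*(-12*t^2 - 42*t - 18) + 6*t^3 + 24*t^2 + 18*t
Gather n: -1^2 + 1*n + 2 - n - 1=0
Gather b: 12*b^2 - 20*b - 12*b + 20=12*b^2 - 32*b + 20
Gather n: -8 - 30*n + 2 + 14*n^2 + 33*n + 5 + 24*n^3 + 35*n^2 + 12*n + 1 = 24*n^3 + 49*n^2 + 15*n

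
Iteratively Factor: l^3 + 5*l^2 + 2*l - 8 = (l + 2)*(l^2 + 3*l - 4) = (l - 1)*(l + 2)*(l + 4)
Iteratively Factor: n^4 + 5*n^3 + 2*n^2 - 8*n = (n)*(n^3 + 5*n^2 + 2*n - 8) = n*(n - 1)*(n^2 + 6*n + 8) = n*(n - 1)*(n + 2)*(n + 4)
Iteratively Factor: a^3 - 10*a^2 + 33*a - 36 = (a - 4)*(a^2 - 6*a + 9) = (a - 4)*(a - 3)*(a - 3)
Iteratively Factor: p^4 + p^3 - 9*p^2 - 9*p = (p + 1)*(p^3 - 9*p) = p*(p + 1)*(p^2 - 9) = p*(p - 3)*(p + 1)*(p + 3)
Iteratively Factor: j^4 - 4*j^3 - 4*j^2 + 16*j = (j + 2)*(j^3 - 6*j^2 + 8*j) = (j - 2)*(j + 2)*(j^2 - 4*j) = j*(j - 2)*(j + 2)*(j - 4)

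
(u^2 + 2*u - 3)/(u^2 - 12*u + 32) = (u^2 + 2*u - 3)/(u^2 - 12*u + 32)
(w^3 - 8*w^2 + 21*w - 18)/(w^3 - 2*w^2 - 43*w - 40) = (-w^3 + 8*w^2 - 21*w + 18)/(-w^3 + 2*w^2 + 43*w + 40)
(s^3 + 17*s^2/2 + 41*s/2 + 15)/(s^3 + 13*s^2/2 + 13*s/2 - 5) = (2*s + 3)/(2*s - 1)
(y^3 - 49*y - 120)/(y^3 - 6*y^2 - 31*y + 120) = (y + 3)/(y - 3)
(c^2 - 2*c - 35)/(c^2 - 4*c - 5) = (-c^2 + 2*c + 35)/(-c^2 + 4*c + 5)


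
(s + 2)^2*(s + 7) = s^3 + 11*s^2 + 32*s + 28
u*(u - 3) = u^2 - 3*u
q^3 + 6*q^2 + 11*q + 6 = (q + 1)*(q + 2)*(q + 3)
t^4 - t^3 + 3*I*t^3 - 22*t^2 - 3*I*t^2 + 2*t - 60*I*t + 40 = (t - 5)*(t + 4)*(t + I)*(t + 2*I)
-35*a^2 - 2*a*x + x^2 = (-7*a + x)*(5*a + x)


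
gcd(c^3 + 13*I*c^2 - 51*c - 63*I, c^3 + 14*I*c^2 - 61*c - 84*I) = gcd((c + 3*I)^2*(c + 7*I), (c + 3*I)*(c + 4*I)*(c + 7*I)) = c^2 + 10*I*c - 21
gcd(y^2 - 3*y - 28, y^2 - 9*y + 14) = y - 7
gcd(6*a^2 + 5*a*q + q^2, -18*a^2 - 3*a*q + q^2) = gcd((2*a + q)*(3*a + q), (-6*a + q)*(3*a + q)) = 3*a + q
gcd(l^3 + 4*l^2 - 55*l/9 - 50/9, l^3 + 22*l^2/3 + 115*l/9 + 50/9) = l^2 + 17*l/3 + 10/3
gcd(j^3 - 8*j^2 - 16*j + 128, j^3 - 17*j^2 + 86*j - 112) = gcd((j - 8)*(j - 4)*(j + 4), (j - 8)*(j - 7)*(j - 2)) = j - 8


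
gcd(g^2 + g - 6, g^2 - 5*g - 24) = g + 3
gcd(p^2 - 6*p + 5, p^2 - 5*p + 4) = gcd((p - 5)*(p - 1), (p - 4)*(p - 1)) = p - 1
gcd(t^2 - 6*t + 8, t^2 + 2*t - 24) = t - 4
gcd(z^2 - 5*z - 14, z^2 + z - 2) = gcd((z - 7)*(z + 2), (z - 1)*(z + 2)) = z + 2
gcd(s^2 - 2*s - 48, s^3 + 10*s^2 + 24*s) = s + 6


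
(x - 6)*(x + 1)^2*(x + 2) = x^4 - 2*x^3 - 19*x^2 - 28*x - 12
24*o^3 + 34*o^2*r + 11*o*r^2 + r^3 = (o + r)*(4*o + r)*(6*o + r)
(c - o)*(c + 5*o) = c^2 + 4*c*o - 5*o^2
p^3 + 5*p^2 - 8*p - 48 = (p - 3)*(p + 4)^2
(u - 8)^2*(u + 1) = u^3 - 15*u^2 + 48*u + 64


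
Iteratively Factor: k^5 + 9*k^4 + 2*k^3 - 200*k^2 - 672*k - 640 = (k + 4)*(k^4 + 5*k^3 - 18*k^2 - 128*k - 160) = (k + 4)^2*(k^3 + k^2 - 22*k - 40) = (k + 2)*(k + 4)^2*(k^2 - k - 20) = (k - 5)*(k + 2)*(k + 4)^2*(k + 4)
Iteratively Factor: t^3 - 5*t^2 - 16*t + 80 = (t - 5)*(t^2 - 16) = (t - 5)*(t - 4)*(t + 4)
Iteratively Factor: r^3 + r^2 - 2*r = (r - 1)*(r^2 + 2*r) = r*(r - 1)*(r + 2)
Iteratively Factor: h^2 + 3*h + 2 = (h + 1)*(h + 2)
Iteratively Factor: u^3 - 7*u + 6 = (u + 3)*(u^2 - 3*u + 2) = (u - 2)*(u + 3)*(u - 1)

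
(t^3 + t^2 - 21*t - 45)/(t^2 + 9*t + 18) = (t^2 - 2*t - 15)/(t + 6)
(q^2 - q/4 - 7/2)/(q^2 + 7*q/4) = (q - 2)/q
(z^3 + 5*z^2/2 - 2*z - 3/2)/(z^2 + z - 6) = (2*z^2 - z - 1)/(2*(z - 2))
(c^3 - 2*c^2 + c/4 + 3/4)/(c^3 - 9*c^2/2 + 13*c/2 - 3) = (c + 1/2)/(c - 2)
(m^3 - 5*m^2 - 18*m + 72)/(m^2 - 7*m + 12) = (m^2 - 2*m - 24)/(m - 4)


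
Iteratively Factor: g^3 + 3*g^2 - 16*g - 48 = (g - 4)*(g^2 + 7*g + 12) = (g - 4)*(g + 3)*(g + 4)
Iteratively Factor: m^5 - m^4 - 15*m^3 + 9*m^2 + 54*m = (m + 2)*(m^4 - 3*m^3 - 9*m^2 + 27*m) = (m + 2)*(m + 3)*(m^3 - 6*m^2 + 9*m) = (m - 3)*(m + 2)*(m + 3)*(m^2 - 3*m) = (m - 3)^2*(m + 2)*(m + 3)*(m)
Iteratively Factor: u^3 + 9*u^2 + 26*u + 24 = (u + 2)*(u^2 + 7*u + 12) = (u + 2)*(u + 4)*(u + 3)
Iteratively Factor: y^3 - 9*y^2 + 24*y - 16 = (y - 4)*(y^2 - 5*y + 4) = (y - 4)^2*(y - 1)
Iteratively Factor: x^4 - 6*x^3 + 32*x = (x - 4)*(x^3 - 2*x^2 - 8*x) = x*(x - 4)*(x^2 - 2*x - 8) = x*(x - 4)*(x + 2)*(x - 4)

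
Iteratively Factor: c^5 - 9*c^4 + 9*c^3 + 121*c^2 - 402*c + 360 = (c - 3)*(c^4 - 6*c^3 - 9*c^2 + 94*c - 120) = (c - 5)*(c - 3)*(c^3 - c^2 - 14*c + 24) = (c - 5)*(c - 3)^2*(c^2 + 2*c - 8) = (c - 5)*(c - 3)^2*(c + 4)*(c - 2)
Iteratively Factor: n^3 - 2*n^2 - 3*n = (n - 3)*(n^2 + n) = n*(n - 3)*(n + 1)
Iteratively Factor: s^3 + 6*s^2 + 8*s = (s)*(s^2 + 6*s + 8) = s*(s + 2)*(s + 4)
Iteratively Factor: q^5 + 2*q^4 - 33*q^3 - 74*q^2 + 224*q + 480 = (q + 2)*(q^4 - 33*q^2 - 8*q + 240) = (q + 2)*(q + 4)*(q^3 - 4*q^2 - 17*q + 60) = (q + 2)*(q + 4)^2*(q^2 - 8*q + 15) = (q - 5)*(q + 2)*(q + 4)^2*(q - 3)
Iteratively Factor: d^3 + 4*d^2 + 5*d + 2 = (d + 1)*(d^2 + 3*d + 2) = (d + 1)*(d + 2)*(d + 1)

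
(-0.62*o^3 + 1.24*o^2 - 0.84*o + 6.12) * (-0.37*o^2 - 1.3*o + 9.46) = 0.2294*o^5 + 0.3472*o^4 - 7.1664*o^3 + 10.558*o^2 - 15.9024*o + 57.8952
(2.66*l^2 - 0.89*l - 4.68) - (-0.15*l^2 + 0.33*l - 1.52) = 2.81*l^2 - 1.22*l - 3.16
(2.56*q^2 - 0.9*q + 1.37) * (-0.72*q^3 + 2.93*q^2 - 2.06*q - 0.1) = -1.8432*q^5 + 8.1488*q^4 - 8.897*q^3 + 5.6121*q^2 - 2.7322*q - 0.137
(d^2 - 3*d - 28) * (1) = d^2 - 3*d - 28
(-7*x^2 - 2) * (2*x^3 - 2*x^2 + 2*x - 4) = -14*x^5 + 14*x^4 - 18*x^3 + 32*x^2 - 4*x + 8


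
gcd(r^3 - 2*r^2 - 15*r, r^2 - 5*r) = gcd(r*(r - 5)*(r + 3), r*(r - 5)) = r^2 - 5*r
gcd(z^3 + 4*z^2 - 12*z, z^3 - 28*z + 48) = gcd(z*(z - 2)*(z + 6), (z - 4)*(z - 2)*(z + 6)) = z^2 + 4*z - 12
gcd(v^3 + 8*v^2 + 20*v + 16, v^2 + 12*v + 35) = 1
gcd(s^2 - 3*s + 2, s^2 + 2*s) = 1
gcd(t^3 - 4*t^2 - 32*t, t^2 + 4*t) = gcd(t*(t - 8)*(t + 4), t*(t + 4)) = t^2 + 4*t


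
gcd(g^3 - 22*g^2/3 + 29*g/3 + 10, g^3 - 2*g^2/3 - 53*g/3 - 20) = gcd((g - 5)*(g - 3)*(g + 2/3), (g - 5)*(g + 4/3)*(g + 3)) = g - 5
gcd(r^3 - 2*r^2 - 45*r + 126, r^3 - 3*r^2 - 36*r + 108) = r^2 - 9*r + 18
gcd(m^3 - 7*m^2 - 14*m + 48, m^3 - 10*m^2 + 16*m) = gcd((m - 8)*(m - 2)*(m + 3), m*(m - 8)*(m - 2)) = m^2 - 10*m + 16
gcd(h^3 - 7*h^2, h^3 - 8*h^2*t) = h^2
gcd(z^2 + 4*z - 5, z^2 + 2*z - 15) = z + 5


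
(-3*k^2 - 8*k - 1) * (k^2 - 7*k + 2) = -3*k^4 + 13*k^3 + 49*k^2 - 9*k - 2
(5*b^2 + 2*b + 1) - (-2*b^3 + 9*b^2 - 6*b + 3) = 2*b^3 - 4*b^2 + 8*b - 2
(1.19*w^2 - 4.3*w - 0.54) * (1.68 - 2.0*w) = -2.38*w^3 + 10.5992*w^2 - 6.144*w - 0.9072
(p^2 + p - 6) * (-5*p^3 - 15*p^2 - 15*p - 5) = -5*p^5 - 20*p^4 + 70*p^2 + 85*p + 30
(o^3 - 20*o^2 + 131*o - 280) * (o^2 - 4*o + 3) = o^5 - 24*o^4 + 214*o^3 - 864*o^2 + 1513*o - 840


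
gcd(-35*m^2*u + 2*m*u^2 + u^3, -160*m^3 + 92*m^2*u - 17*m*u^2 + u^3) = -5*m + u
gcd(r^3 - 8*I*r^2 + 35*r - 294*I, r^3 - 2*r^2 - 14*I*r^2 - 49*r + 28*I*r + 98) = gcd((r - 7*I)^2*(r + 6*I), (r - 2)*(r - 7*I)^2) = r^2 - 14*I*r - 49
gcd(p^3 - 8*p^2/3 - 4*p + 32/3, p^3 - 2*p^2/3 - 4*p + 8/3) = p^2 - 4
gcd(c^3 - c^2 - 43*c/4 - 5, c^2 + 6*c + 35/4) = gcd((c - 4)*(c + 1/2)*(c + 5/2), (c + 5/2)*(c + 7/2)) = c + 5/2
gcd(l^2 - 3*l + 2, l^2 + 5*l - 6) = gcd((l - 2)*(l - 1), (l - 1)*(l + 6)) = l - 1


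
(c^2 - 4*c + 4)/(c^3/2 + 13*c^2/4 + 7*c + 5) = 4*(c^2 - 4*c + 4)/(2*c^3 + 13*c^2 + 28*c + 20)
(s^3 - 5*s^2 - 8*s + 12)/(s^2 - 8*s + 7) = (s^2 - 4*s - 12)/(s - 7)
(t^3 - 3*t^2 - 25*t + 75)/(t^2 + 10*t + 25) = (t^2 - 8*t + 15)/(t + 5)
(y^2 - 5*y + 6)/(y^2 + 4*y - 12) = (y - 3)/(y + 6)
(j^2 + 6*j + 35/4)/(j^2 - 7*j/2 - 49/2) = (j + 5/2)/(j - 7)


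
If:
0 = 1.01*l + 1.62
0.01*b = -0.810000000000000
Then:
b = -81.00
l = -1.60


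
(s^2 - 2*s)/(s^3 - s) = (s - 2)/(s^2 - 1)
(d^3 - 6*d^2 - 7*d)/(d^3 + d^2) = (d - 7)/d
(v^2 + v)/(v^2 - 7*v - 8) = v/(v - 8)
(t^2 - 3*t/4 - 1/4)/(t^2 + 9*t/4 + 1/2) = (t - 1)/(t + 2)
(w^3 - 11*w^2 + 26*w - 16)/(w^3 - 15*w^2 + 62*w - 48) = (w - 2)/(w - 6)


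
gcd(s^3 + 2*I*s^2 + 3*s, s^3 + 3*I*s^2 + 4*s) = s^2 - I*s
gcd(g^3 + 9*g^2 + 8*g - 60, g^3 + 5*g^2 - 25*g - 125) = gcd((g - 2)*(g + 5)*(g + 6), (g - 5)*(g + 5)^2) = g + 5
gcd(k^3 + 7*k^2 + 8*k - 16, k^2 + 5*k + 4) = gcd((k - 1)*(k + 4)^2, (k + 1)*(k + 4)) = k + 4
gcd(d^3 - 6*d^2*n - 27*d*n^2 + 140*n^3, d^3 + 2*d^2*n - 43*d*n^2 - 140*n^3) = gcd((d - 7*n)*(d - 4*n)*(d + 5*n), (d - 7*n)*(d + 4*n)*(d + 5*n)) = d^2 - 2*d*n - 35*n^2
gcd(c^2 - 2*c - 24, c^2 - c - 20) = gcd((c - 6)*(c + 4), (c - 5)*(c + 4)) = c + 4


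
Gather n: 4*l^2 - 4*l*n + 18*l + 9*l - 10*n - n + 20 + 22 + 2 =4*l^2 + 27*l + n*(-4*l - 11) + 44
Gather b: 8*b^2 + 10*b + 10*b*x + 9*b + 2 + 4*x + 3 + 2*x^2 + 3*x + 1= 8*b^2 + b*(10*x + 19) + 2*x^2 + 7*x + 6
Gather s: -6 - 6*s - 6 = -6*s - 12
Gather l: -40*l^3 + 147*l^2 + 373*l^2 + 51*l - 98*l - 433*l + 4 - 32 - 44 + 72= -40*l^3 + 520*l^2 - 480*l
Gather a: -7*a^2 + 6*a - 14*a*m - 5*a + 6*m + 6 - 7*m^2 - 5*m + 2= -7*a^2 + a*(1 - 14*m) - 7*m^2 + m + 8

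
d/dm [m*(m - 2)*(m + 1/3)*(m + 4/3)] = 4*m^3 - m^2 - 52*m/9 - 8/9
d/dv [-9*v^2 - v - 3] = -18*v - 1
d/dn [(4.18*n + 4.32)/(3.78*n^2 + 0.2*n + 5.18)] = (-15.8004*n^2 - 32.6592*n + 20.7884)/(14.2884*n^4 + 1.512*n^3 + 39.2008*n^2 + 2.072*n + 26.8324)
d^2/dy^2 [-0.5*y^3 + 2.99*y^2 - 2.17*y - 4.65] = 5.98 - 3.0*y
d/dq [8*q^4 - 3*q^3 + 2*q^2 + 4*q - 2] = 32*q^3 - 9*q^2 + 4*q + 4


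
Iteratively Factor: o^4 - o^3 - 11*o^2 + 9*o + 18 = (o + 3)*(o^3 - 4*o^2 + o + 6) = (o - 3)*(o + 3)*(o^2 - o - 2) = (o - 3)*(o - 2)*(o + 3)*(o + 1)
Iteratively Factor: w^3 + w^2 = (w)*(w^2 + w) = w*(w + 1)*(w)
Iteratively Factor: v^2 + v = (v)*(v + 1)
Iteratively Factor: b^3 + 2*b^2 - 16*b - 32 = (b + 2)*(b^2 - 16) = (b - 4)*(b + 2)*(b + 4)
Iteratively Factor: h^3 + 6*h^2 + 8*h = (h + 2)*(h^2 + 4*h) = (h + 2)*(h + 4)*(h)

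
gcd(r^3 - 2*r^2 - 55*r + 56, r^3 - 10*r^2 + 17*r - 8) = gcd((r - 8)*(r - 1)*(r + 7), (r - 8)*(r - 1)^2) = r^2 - 9*r + 8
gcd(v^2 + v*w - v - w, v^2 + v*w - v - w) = v^2 + v*w - v - w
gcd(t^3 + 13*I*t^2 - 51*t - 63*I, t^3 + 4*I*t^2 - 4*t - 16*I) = 1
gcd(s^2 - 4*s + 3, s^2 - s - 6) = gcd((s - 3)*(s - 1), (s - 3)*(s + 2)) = s - 3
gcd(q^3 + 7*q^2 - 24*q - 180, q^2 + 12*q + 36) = q^2 + 12*q + 36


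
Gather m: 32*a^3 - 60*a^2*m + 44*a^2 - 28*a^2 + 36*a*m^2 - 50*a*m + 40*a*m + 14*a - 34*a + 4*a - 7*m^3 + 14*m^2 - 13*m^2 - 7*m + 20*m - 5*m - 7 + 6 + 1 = 32*a^3 + 16*a^2 - 16*a - 7*m^3 + m^2*(36*a + 1) + m*(-60*a^2 - 10*a + 8)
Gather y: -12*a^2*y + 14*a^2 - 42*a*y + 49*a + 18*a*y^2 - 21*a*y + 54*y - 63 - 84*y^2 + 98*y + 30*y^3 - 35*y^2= 14*a^2 + 49*a + 30*y^3 + y^2*(18*a - 119) + y*(-12*a^2 - 63*a + 152) - 63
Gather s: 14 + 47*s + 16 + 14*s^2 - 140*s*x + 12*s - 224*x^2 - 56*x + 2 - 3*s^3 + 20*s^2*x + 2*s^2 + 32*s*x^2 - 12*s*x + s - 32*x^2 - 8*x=-3*s^3 + s^2*(20*x + 16) + s*(32*x^2 - 152*x + 60) - 256*x^2 - 64*x + 32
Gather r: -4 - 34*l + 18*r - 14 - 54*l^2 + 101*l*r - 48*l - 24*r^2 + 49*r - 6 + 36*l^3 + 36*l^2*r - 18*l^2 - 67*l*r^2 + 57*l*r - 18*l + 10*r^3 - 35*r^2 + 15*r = 36*l^3 - 72*l^2 - 100*l + 10*r^3 + r^2*(-67*l - 59) + r*(36*l^2 + 158*l + 82) - 24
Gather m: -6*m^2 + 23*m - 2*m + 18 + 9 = -6*m^2 + 21*m + 27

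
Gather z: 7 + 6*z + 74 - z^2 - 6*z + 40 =121 - z^2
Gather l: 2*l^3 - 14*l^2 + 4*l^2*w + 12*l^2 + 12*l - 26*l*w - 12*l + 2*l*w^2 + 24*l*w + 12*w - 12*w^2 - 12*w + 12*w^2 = 2*l^3 + l^2*(4*w - 2) + l*(2*w^2 - 2*w)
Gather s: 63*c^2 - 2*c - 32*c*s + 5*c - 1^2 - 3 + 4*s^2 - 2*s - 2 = 63*c^2 + 3*c + 4*s^2 + s*(-32*c - 2) - 6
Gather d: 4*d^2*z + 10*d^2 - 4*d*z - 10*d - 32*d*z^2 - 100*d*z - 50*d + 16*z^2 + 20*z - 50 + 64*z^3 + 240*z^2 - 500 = d^2*(4*z + 10) + d*(-32*z^2 - 104*z - 60) + 64*z^3 + 256*z^2 + 20*z - 550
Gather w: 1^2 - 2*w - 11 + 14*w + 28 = 12*w + 18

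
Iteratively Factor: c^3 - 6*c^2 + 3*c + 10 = (c - 2)*(c^2 - 4*c - 5) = (c - 2)*(c + 1)*(c - 5)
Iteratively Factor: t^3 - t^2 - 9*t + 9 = (t - 3)*(t^2 + 2*t - 3) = (t - 3)*(t - 1)*(t + 3)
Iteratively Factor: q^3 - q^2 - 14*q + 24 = (q - 3)*(q^2 + 2*q - 8) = (q - 3)*(q - 2)*(q + 4)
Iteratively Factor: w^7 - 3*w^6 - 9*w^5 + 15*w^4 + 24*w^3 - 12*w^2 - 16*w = (w)*(w^6 - 3*w^5 - 9*w^4 + 15*w^3 + 24*w^2 - 12*w - 16) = w*(w - 2)*(w^5 - w^4 - 11*w^3 - 7*w^2 + 10*w + 8) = w*(w - 2)*(w + 1)*(w^4 - 2*w^3 - 9*w^2 + 2*w + 8) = w*(w - 2)*(w - 1)*(w + 1)*(w^3 - w^2 - 10*w - 8) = w*(w - 2)*(w - 1)*(w + 1)*(w + 2)*(w^2 - 3*w - 4) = w*(w - 2)*(w - 1)*(w + 1)^2*(w + 2)*(w - 4)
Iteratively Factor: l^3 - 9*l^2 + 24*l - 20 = (l - 2)*(l^2 - 7*l + 10) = (l - 2)^2*(l - 5)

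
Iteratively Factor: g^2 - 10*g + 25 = (g - 5)*(g - 5)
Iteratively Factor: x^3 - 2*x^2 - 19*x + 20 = (x + 4)*(x^2 - 6*x + 5) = (x - 1)*(x + 4)*(x - 5)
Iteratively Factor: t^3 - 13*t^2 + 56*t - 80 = (t - 4)*(t^2 - 9*t + 20) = (t - 5)*(t - 4)*(t - 4)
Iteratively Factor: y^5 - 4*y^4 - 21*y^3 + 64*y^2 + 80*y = (y)*(y^4 - 4*y^3 - 21*y^2 + 64*y + 80) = y*(y - 4)*(y^3 - 21*y - 20) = y*(y - 4)*(y + 1)*(y^2 - y - 20) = y*(y - 4)*(y + 1)*(y + 4)*(y - 5)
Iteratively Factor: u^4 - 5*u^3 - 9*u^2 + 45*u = (u - 3)*(u^3 - 2*u^2 - 15*u) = (u - 3)*(u + 3)*(u^2 - 5*u) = (u - 5)*(u - 3)*(u + 3)*(u)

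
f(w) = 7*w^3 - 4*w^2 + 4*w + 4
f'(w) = 21*w^2 - 8*w + 4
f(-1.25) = -20.92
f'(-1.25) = 46.81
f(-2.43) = -129.78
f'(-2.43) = 147.44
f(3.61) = 295.63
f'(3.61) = 248.79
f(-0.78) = -4.88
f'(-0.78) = 23.02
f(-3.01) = -235.18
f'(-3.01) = 218.34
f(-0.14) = 3.34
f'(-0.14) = 5.53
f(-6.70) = -2307.70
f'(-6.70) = 1000.29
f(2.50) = 98.38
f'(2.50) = 115.25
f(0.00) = 4.00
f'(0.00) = 4.00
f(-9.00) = -5459.00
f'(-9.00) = 1777.00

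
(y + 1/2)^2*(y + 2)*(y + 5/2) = y^4 + 11*y^3/2 + 39*y^2/4 + 49*y/8 + 5/4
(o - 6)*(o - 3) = o^2 - 9*o + 18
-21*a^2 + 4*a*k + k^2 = (-3*a + k)*(7*a + k)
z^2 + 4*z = z*(z + 4)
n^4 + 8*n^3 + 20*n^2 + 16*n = n*(n + 2)^2*(n + 4)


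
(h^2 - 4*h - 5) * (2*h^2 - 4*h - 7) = 2*h^4 - 12*h^3 - h^2 + 48*h + 35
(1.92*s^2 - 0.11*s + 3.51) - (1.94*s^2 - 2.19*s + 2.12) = -0.02*s^2 + 2.08*s + 1.39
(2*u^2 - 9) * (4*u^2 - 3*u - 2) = 8*u^4 - 6*u^3 - 40*u^2 + 27*u + 18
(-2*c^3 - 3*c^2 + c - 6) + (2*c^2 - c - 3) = -2*c^3 - c^2 - 9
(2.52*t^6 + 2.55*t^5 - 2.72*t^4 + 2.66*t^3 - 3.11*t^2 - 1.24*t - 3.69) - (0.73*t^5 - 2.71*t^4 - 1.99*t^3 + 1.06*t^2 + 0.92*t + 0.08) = 2.52*t^6 + 1.82*t^5 - 0.0100000000000002*t^4 + 4.65*t^3 - 4.17*t^2 - 2.16*t - 3.77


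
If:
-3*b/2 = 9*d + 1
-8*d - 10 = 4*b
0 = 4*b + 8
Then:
No Solution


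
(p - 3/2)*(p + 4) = p^2 + 5*p/2 - 6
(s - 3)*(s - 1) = s^2 - 4*s + 3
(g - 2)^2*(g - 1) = g^3 - 5*g^2 + 8*g - 4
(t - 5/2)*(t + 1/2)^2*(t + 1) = t^4 - t^3/2 - 15*t^2/4 - 23*t/8 - 5/8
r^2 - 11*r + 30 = (r - 6)*(r - 5)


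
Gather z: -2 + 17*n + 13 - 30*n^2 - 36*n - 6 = -30*n^2 - 19*n + 5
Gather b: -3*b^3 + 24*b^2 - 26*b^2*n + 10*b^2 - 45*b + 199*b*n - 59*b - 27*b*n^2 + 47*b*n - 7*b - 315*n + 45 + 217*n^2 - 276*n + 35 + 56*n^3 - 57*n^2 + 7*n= -3*b^3 + b^2*(34 - 26*n) + b*(-27*n^2 + 246*n - 111) + 56*n^3 + 160*n^2 - 584*n + 80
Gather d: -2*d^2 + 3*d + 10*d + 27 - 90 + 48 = -2*d^2 + 13*d - 15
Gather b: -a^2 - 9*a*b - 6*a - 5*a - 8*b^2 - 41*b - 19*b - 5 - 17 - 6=-a^2 - 11*a - 8*b^2 + b*(-9*a - 60) - 28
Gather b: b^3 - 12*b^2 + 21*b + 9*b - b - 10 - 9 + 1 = b^3 - 12*b^2 + 29*b - 18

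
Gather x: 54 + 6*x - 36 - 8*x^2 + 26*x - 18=-8*x^2 + 32*x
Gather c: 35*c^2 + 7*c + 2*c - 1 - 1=35*c^2 + 9*c - 2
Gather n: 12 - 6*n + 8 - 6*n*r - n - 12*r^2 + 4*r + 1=n*(-6*r - 7) - 12*r^2 + 4*r + 21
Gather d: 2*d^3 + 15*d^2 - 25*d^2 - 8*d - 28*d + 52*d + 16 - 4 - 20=2*d^3 - 10*d^2 + 16*d - 8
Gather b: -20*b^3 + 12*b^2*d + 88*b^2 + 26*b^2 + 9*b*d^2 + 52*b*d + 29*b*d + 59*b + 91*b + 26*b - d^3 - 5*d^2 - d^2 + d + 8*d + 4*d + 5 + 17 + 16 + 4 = -20*b^3 + b^2*(12*d + 114) + b*(9*d^2 + 81*d + 176) - d^3 - 6*d^2 + 13*d + 42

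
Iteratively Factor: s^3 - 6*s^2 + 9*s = (s)*(s^2 - 6*s + 9) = s*(s - 3)*(s - 3)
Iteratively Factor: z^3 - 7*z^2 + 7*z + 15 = (z - 3)*(z^2 - 4*z - 5) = (z - 5)*(z - 3)*(z + 1)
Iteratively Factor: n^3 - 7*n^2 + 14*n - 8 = (n - 4)*(n^2 - 3*n + 2) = (n - 4)*(n - 2)*(n - 1)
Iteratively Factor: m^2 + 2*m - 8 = (m + 4)*(m - 2)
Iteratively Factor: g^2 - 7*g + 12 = (g - 3)*(g - 4)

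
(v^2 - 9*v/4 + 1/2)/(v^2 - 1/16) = 4*(v - 2)/(4*v + 1)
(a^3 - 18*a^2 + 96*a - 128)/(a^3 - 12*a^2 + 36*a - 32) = (a - 8)/(a - 2)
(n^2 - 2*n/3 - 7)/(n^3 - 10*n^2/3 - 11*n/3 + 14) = (3*n + 7)/(3*n^2 - n - 14)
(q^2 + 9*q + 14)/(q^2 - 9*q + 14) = (q^2 + 9*q + 14)/(q^2 - 9*q + 14)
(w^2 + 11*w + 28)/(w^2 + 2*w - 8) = (w + 7)/(w - 2)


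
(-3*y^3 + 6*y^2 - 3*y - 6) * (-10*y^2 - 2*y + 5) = 30*y^5 - 54*y^4 + 3*y^3 + 96*y^2 - 3*y - 30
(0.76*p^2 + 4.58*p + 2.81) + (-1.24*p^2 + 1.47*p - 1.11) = -0.48*p^2 + 6.05*p + 1.7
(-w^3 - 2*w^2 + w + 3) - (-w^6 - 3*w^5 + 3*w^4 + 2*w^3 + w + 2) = w^6 + 3*w^5 - 3*w^4 - 3*w^3 - 2*w^2 + 1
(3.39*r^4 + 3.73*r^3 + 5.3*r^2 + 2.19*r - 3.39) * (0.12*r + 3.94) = 0.4068*r^5 + 13.8042*r^4 + 15.3322*r^3 + 21.1448*r^2 + 8.2218*r - 13.3566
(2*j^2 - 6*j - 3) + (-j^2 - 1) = j^2 - 6*j - 4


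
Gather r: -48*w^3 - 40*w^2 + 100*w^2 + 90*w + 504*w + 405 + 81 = -48*w^3 + 60*w^2 + 594*w + 486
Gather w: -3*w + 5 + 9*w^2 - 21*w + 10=9*w^2 - 24*w + 15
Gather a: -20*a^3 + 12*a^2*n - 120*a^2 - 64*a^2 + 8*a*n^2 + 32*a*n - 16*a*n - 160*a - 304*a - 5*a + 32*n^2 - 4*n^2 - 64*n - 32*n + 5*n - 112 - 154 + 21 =-20*a^3 + a^2*(12*n - 184) + a*(8*n^2 + 16*n - 469) + 28*n^2 - 91*n - 245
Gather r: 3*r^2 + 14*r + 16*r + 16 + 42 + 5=3*r^2 + 30*r + 63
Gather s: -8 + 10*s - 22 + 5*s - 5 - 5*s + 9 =10*s - 26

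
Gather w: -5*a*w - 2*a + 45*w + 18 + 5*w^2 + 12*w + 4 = -2*a + 5*w^2 + w*(57 - 5*a) + 22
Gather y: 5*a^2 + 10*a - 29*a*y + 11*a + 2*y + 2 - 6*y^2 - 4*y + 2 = 5*a^2 + 21*a - 6*y^2 + y*(-29*a - 2) + 4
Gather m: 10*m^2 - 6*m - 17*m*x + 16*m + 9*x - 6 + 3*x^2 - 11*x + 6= 10*m^2 + m*(10 - 17*x) + 3*x^2 - 2*x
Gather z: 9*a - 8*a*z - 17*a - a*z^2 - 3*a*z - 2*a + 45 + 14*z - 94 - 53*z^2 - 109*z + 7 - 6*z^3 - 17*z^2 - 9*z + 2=-10*a - 6*z^3 + z^2*(-a - 70) + z*(-11*a - 104) - 40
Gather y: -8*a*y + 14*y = y*(14 - 8*a)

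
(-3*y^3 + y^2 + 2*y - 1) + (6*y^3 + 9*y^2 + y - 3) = 3*y^3 + 10*y^2 + 3*y - 4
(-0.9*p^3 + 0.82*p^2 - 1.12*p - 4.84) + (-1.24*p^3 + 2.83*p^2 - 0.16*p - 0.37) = -2.14*p^3 + 3.65*p^2 - 1.28*p - 5.21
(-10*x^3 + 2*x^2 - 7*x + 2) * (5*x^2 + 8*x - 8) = -50*x^5 - 70*x^4 + 61*x^3 - 62*x^2 + 72*x - 16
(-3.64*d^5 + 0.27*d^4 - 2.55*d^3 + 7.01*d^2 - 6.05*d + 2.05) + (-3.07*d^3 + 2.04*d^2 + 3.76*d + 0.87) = -3.64*d^5 + 0.27*d^4 - 5.62*d^3 + 9.05*d^2 - 2.29*d + 2.92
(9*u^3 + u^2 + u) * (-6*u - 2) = -54*u^4 - 24*u^3 - 8*u^2 - 2*u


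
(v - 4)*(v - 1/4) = v^2 - 17*v/4 + 1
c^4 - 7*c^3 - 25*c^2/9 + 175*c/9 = c*(c - 7)*(c - 5/3)*(c + 5/3)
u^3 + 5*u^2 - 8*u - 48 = (u - 3)*(u + 4)^2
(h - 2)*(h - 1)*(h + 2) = h^3 - h^2 - 4*h + 4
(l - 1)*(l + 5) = l^2 + 4*l - 5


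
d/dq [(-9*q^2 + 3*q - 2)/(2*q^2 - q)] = (3*q^2 + 8*q - 2)/(q^2*(4*q^2 - 4*q + 1))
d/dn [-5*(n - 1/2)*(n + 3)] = -10*n - 25/2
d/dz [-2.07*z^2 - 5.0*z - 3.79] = -4.14*z - 5.0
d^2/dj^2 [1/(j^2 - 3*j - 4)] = 2*(j^2 - 3*j - (2*j - 3)^2 - 4)/(-j^2 + 3*j + 4)^3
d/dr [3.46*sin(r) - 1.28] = 3.46*cos(r)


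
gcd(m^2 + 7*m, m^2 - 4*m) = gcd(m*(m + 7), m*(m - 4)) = m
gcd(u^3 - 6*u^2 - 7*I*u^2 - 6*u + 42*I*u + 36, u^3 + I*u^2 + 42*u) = u - 6*I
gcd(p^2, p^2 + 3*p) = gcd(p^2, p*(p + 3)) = p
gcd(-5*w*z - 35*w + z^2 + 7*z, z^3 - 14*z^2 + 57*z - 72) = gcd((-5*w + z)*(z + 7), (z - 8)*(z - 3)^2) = 1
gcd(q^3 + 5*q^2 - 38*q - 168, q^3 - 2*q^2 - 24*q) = q^2 - 2*q - 24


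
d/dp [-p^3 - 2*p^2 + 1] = p*(-3*p - 4)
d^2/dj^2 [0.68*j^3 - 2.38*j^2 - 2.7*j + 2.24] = 4.08*j - 4.76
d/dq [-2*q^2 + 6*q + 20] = 6 - 4*q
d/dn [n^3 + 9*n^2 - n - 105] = 3*n^2 + 18*n - 1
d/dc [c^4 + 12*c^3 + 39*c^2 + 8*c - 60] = 4*c^3 + 36*c^2 + 78*c + 8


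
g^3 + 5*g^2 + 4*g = g*(g + 1)*(g + 4)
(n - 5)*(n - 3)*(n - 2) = n^3 - 10*n^2 + 31*n - 30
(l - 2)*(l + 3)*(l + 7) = l^3 + 8*l^2 + l - 42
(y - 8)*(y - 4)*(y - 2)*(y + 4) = y^4 - 10*y^3 + 160*y - 256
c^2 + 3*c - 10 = (c - 2)*(c + 5)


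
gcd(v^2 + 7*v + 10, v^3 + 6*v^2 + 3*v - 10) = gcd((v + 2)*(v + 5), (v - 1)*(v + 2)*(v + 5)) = v^2 + 7*v + 10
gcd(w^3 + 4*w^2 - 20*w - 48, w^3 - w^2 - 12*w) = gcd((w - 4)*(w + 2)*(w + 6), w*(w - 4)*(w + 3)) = w - 4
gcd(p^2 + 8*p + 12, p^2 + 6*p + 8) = p + 2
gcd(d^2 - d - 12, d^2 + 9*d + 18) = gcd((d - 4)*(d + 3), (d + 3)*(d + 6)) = d + 3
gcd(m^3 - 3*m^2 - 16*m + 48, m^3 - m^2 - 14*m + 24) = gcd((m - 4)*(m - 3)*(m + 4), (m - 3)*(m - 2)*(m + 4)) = m^2 + m - 12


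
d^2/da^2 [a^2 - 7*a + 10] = 2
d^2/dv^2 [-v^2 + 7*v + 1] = -2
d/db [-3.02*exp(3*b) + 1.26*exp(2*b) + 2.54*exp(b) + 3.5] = (-9.06*exp(2*b) + 2.52*exp(b) + 2.54)*exp(b)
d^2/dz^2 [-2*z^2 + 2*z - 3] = -4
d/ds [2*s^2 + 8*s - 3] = 4*s + 8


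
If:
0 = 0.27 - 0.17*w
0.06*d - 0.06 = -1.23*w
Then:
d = -31.56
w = 1.59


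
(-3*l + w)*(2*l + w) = -6*l^2 - l*w + w^2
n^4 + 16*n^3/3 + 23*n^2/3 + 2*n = n*(n + 1/3)*(n + 2)*(n + 3)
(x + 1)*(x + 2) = x^2 + 3*x + 2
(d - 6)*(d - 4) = d^2 - 10*d + 24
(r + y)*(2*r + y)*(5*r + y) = 10*r^3 + 17*r^2*y + 8*r*y^2 + y^3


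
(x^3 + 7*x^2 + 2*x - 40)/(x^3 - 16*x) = (x^2 + 3*x - 10)/(x*(x - 4))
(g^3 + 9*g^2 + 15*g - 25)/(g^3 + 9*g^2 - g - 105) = (g^2 + 4*g - 5)/(g^2 + 4*g - 21)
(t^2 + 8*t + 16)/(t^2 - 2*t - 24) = (t + 4)/(t - 6)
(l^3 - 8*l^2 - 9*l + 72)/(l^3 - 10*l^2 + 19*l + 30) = (l^3 - 8*l^2 - 9*l + 72)/(l^3 - 10*l^2 + 19*l + 30)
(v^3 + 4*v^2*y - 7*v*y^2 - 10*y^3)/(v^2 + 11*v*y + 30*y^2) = (v^2 - v*y - 2*y^2)/(v + 6*y)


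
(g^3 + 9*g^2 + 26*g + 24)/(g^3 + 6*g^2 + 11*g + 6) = (g + 4)/(g + 1)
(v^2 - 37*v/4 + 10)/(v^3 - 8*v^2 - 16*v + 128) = (v - 5/4)/(v^2 - 16)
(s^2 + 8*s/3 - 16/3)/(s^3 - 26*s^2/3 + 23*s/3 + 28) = (3*s^2 + 8*s - 16)/(3*s^3 - 26*s^2 + 23*s + 84)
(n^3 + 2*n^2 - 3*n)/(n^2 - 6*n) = (n^2 + 2*n - 3)/(n - 6)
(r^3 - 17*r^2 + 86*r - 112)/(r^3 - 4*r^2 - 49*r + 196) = (r^2 - 10*r + 16)/(r^2 + 3*r - 28)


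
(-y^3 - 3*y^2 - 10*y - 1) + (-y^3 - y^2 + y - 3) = -2*y^3 - 4*y^2 - 9*y - 4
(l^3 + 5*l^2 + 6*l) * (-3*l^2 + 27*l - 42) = -3*l^5 + 12*l^4 + 75*l^3 - 48*l^2 - 252*l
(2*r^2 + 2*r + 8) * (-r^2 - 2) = -2*r^4 - 2*r^3 - 12*r^2 - 4*r - 16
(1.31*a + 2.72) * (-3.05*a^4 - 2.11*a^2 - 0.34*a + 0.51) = -3.9955*a^5 - 8.296*a^4 - 2.7641*a^3 - 6.1846*a^2 - 0.2567*a + 1.3872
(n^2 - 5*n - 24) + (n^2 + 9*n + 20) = 2*n^2 + 4*n - 4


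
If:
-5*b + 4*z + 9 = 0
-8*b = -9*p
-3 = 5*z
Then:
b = 33/25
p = 88/75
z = -3/5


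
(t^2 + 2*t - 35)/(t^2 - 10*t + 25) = (t + 7)/(t - 5)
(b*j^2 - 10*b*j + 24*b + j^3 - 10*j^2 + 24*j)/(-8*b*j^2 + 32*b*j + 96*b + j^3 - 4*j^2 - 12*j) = (-b*j + 4*b - j^2 + 4*j)/(8*b*j + 16*b - j^2 - 2*j)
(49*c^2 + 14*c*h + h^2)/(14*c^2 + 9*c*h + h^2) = (7*c + h)/(2*c + h)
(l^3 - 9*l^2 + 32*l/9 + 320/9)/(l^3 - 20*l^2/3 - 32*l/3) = (9*l^2 - 9*l - 40)/(3*l*(3*l + 4))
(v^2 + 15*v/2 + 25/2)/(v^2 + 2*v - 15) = (v + 5/2)/(v - 3)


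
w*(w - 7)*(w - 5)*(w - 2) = w^4 - 14*w^3 + 59*w^2 - 70*w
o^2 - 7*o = o*(o - 7)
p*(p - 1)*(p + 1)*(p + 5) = p^4 + 5*p^3 - p^2 - 5*p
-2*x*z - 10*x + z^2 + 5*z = (-2*x + z)*(z + 5)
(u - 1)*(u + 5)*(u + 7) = u^3 + 11*u^2 + 23*u - 35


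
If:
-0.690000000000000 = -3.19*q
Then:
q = 0.22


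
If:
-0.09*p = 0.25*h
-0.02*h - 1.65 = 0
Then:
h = -82.50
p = 229.17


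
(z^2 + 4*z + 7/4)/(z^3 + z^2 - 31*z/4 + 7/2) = (2*z + 1)/(2*z^2 - 5*z + 2)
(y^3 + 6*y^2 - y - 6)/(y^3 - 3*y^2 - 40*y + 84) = (y^2 - 1)/(y^2 - 9*y + 14)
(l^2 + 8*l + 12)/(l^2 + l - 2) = (l + 6)/(l - 1)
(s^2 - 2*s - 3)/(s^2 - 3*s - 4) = (s - 3)/(s - 4)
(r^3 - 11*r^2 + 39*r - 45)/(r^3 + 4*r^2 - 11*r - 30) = (r^2 - 8*r + 15)/(r^2 + 7*r + 10)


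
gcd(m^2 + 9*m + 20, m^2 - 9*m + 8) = 1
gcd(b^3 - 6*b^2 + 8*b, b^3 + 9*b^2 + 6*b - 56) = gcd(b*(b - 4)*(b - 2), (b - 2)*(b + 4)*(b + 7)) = b - 2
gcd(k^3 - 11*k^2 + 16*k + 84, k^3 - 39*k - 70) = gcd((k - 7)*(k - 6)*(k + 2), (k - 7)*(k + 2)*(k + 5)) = k^2 - 5*k - 14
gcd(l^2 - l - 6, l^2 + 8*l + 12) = l + 2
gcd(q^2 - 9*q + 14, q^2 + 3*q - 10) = q - 2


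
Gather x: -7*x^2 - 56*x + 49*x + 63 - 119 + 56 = -7*x^2 - 7*x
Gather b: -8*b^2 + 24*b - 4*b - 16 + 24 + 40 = -8*b^2 + 20*b + 48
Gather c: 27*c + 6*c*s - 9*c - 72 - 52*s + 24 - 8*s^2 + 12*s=c*(6*s + 18) - 8*s^2 - 40*s - 48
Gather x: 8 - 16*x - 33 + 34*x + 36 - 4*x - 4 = 14*x + 7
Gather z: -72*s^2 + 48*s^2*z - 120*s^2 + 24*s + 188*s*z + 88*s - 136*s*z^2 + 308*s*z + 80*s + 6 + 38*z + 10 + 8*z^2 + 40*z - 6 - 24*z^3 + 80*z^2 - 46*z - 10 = -192*s^2 + 192*s - 24*z^3 + z^2*(88 - 136*s) + z*(48*s^2 + 496*s + 32)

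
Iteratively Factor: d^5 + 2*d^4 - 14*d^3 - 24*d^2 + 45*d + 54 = (d + 1)*(d^4 + d^3 - 15*d^2 - 9*d + 54) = (d - 3)*(d + 1)*(d^3 + 4*d^2 - 3*d - 18) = (d - 3)*(d + 1)*(d + 3)*(d^2 + d - 6) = (d - 3)*(d - 2)*(d + 1)*(d + 3)*(d + 3)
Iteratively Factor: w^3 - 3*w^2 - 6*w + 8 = (w - 4)*(w^2 + w - 2) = (w - 4)*(w + 2)*(w - 1)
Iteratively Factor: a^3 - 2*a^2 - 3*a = (a + 1)*(a^2 - 3*a) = (a - 3)*(a + 1)*(a)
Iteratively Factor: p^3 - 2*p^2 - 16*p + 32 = (p + 4)*(p^2 - 6*p + 8) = (p - 4)*(p + 4)*(p - 2)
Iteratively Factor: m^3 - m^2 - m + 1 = (m - 1)*(m^2 - 1) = (m - 1)*(m + 1)*(m - 1)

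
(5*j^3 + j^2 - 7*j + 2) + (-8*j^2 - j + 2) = 5*j^3 - 7*j^2 - 8*j + 4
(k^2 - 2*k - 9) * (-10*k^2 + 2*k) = -10*k^4 + 22*k^3 + 86*k^2 - 18*k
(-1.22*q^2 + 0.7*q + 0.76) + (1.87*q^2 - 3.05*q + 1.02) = 0.65*q^2 - 2.35*q + 1.78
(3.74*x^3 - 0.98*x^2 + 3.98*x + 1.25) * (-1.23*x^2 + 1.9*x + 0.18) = -4.6002*x^5 + 8.3114*x^4 - 6.0842*x^3 + 5.8481*x^2 + 3.0914*x + 0.225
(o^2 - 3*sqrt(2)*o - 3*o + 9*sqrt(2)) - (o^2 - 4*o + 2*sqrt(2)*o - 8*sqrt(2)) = -5*sqrt(2)*o + o + 17*sqrt(2)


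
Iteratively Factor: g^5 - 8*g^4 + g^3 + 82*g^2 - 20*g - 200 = (g - 5)*(g^4 - 3*g^3 - 14*g^2 + 12*g + 40) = (g - 5)*(g + 2)*(g^3 - 5*g^2 - 4*g + 20) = (g - 5)*(g + 2)^2*(g^2 - 7*g + 10) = (g - 5)^2*(g + 2)^2*(g - 2)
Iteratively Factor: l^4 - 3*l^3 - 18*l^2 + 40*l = (l - 5)*(l^3 + 2*l^2 - 8*l) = (l - 5)*(l + 4)*(l^2 - 2*l) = l*(l - 5)*(l + 4)*(l - 2)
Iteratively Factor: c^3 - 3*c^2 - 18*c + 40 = (c + 4)*(c^2 - 7*c + 10) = (c - 2)*(c + 4)*(c - 5)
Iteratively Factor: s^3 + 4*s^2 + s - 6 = (s - 1)*(s^2 + 5*s + 6) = (s - 1)*(s + 3)*(s + 2)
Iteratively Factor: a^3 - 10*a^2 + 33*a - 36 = (a - 3)*(a^2 - 7*a + 12) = (a - 3)^2*(a - 4)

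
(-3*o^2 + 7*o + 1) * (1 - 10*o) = 30*o^3 - 73*o^2 - 3*o + 1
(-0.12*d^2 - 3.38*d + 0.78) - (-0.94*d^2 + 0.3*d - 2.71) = 0.82*d^2 - 3.68*d + 3.49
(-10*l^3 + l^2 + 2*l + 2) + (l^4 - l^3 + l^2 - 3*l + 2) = l^4 - 11*l^3 + 2*l^2 - l + 4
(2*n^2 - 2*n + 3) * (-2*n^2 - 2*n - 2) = -4*n^4 - 6*n^2 - 2*n - 6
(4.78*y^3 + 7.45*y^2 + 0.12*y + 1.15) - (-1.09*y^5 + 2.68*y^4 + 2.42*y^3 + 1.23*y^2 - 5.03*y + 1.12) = 1.09*y^5 - 2.68*y^4 + 2.36*y^3 + 6.22*y^2 + 5.15*y + 0.0299999999999998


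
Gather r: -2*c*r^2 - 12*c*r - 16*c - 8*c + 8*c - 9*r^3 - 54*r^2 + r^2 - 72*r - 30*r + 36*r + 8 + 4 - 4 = -16*c - 9*r^3 + r^2*(-2*c - 53) + r*(-12*c - 66) + 8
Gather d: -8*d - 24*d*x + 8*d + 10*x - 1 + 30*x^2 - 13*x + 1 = -24*d*x + 30*x^2 - 3*x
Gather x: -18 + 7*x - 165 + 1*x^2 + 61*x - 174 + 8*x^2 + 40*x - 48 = 9*x^2 + 108*x - 405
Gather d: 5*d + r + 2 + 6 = 5*d + r + 8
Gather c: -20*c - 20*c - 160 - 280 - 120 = -40*c - 560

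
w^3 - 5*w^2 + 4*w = w*(w - 4)*(w - 1)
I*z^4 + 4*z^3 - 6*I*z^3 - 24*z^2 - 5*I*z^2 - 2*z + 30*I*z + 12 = (z - 6)*(z - 2*I)*(z - I)*(I*z + 1)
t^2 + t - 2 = (t - 1)*(t + 2)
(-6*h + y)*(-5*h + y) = 30*h^2 - 11*h*y + y^2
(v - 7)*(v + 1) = v^2 - 6*v - 7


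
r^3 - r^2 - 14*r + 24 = (r - 3)*(r - 2)*(r + 4)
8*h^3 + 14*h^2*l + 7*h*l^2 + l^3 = (h + l)*(2*h + l)*(4*h + l)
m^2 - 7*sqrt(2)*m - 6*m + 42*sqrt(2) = (m - 6)*(m - 7*sqrt(2))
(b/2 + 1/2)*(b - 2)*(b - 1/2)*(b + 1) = b^4/2 - b^3/4 - 3*b^2/2 - b/4 + 1/2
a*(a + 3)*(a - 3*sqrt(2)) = a^3 - 3*sqrt(2)*a^2 + 3*a^2 - 9*sqrt(2)*a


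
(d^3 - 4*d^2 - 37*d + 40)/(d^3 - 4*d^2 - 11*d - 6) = (-d^3 + 4*d^2 + 37*d - 40)/(-d^3 + 4*d^2 + 11*d + 6)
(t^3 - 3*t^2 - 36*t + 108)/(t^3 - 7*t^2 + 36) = (t + 6)/(t + 2)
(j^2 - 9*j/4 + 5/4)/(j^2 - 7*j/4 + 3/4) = (4*j - 5)/(4*j - 3)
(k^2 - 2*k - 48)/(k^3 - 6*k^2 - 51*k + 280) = (k + 6)/(k^2 + 2*k - 35)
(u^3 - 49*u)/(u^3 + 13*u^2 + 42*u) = (u - 7)/(u + 6)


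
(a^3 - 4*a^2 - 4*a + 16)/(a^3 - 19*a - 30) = (a^2 - 6*a + 8)/(a^2 - 2*a - 15)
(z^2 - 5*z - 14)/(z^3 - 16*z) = (z^2 - 5*z - 14)/(z*(z^2 - 16))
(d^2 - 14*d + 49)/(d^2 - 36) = (d^2 - 14*d + 49)/(d^2 - 36)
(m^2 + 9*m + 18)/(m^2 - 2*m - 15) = (m + 6)/(m - 5)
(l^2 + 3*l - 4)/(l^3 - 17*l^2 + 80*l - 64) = (l + 4)/(l^2 - 16*l + 64)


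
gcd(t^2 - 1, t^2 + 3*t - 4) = t - 1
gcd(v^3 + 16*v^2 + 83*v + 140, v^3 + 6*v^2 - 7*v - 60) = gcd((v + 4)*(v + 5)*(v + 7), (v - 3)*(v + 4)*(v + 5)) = v^2 + 9*v + 20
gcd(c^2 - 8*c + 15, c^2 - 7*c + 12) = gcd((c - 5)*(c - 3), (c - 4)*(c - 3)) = c - 3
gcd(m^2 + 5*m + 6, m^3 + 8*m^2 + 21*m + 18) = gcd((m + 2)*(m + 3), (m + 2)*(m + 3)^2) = m^2 + 5*m + 6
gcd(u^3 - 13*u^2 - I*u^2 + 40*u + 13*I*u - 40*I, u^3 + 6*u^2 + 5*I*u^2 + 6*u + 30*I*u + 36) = u - I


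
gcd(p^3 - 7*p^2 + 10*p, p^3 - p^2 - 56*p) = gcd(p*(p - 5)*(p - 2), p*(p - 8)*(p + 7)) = p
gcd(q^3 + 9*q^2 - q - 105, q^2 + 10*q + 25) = q + 5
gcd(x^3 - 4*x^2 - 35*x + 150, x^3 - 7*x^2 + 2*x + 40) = x - 5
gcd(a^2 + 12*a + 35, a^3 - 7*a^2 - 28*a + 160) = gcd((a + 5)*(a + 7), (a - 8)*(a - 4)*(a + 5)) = a + 5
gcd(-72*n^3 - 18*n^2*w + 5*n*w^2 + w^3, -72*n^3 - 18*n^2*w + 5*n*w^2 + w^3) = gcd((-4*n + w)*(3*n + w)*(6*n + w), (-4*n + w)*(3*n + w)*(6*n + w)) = -72*n^3 - 18*n^2*w + 5*n*w^2 + w^3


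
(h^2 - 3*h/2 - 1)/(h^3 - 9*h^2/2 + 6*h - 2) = (2*h + 1)/(2*h^2 - 5*h + 2)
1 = 1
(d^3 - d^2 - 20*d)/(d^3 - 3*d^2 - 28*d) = (d - 5)/(d - 7)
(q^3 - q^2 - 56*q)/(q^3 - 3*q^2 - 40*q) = (q + 7)/(q + 5)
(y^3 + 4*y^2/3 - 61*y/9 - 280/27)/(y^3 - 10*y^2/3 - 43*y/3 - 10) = (y^2 - y/3 - 56/9)/(y^2 - 5*y - 6)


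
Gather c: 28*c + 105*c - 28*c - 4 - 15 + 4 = 105*c - 15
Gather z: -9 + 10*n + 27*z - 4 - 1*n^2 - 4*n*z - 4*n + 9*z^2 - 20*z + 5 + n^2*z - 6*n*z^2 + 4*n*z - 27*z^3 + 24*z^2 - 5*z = -n^2 + 6*n - 27*z^3 + z^2*(33 - 6*n) + z*(n^2 + 2) - 8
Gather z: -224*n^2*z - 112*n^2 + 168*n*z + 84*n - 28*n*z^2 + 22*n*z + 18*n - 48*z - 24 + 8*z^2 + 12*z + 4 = -112*n^2 + 102*n + z^2*(8 - 28*n) + z*(-224*n^2 + 190*n - 36) - 20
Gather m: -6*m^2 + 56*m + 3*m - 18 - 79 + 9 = -6*m^2 + 59*m - 88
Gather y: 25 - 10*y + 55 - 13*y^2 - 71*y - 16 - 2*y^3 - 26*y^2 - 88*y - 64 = -2*y^3 - 39*y^2 - 169*y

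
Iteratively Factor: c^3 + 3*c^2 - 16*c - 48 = (c - 4)*(c^2 + 7*c + 12) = (c - 4)*(c + 4)*(c + 3)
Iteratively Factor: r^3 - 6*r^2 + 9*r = (r - 3)*(r^2 - 3*r) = r*(r - 3)*(r - 3)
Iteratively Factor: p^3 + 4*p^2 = (p)*(p^2 + 4*p) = p^2*(p + 4)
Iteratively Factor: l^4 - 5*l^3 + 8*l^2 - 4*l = (l - 1)*(l^3 - 4*l^2 + 4*l) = (l - 2)*(l - 1)*(l^2 - 2*l) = (l - 2)^2*(l - 1)*(l)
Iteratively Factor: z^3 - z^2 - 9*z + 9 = (z - 1)*(z^2 - 9) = (z - 1)*(z + 3)*(z - 3)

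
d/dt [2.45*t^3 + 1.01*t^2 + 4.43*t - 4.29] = 7.35*t^2 + 2.02*t + 4.43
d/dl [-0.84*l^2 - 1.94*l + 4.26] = -1.68*l - 1.94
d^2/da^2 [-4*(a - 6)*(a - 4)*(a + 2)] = 64 - 24*a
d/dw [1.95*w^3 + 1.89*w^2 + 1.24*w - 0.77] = 5.85*w^2 + 3.78*w + 1.24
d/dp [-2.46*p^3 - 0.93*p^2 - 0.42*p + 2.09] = -7.38*p^2 - 1.86*p - 0.42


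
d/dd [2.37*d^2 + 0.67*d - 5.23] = 4.74*d + 0.67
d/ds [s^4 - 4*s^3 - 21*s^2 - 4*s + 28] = 4*s^3 - 12*s^2 - 42*s - 4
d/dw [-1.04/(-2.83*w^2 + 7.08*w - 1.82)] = (7.3632 - 5.8864*w)/(2.83*w^2 - 7.08*w + 1.82)^2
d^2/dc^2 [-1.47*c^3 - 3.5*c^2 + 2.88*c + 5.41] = -8.82*c - 7.0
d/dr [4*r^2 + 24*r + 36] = 8*r + 24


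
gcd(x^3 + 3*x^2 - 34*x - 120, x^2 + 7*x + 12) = x + 4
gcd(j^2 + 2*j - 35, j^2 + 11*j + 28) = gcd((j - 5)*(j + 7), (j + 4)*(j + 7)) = j + 7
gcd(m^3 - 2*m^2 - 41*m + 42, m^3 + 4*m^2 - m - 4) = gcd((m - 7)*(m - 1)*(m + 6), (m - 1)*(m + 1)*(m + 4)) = m - 1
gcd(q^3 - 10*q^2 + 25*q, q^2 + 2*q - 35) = q - 5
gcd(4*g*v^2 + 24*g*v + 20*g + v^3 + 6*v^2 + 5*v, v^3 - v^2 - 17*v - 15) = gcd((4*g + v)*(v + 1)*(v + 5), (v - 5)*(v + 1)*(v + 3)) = v + 1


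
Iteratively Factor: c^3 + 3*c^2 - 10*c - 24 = (c + 2)*(c^2 + c - 12) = (c + 2)*(c + 4)*(c - 3)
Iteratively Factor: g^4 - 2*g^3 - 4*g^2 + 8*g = (g - 2)*(g^3 - 4*g) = (g - 2)*(g + 2)*(g^2 - 2*g) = g*(g - 2)*(g + 2)*(g - 2)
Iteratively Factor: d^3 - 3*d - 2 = (d + 1)*(d^2 - d - 2) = (d + 1)^2*(d - 2)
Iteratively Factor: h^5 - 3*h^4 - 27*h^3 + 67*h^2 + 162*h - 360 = (h - 3)*(h^4 - 27*h^2 - 14*h + 120) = (h - 3)*(h + 4)*(h^3 - 4*h^2 - 11*h + 30) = (h - 3)*(h + 3)*(h + 4)*(h^2 - 7*h + 10) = (h - 3)*(h - 2)*(h + 3)*(h + 4)*(h - 5)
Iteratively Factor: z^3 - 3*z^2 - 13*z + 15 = (z - 1)*(z^2 - 2*z - 15) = (z - 5)*(z - 1)*(z + 3)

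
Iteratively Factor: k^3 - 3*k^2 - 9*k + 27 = (k - 3)*(k^2 - 9) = (k - 3)^2*(k + 3)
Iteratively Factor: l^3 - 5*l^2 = (l)*(l^2 - 5*l) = l^2*(l - 5)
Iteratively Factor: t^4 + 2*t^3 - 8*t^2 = (t)*(t^3 + 2*t^2 - 8*t) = t^2*(t^2 + 2*t - 8) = t^2*(t - 2)*(t + 4)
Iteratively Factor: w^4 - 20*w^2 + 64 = (w + 4)*(w^3 - 4*w^2 - 4*w + 16) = (w + 2)*(w + 4)*(w^2 - 6*w + 8) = (w - 2)*(w + 2)*(w + 4)*(w - 4)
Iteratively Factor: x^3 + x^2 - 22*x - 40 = (x + 2)*(x^2 - x - 20) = (x + 2)*(x + 4)*(x - 5)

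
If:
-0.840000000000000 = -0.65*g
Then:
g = 1.29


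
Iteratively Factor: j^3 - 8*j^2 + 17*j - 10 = (j - 5)*(j^2 - 3*j + 2) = (j - 5)*(j - 2)*(j - 1)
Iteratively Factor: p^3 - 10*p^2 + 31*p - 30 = (p - 3)*(p^2 - 7*p + 10) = (p - 5)*(p - 3)*(p - 2)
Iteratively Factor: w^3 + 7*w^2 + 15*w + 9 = (w + 1)*(w^2 + 6*w + 9) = (w + 1)*(w + 3)*(w + 3)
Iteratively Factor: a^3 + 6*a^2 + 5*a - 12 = (a + 3)*(a^2 + 3*a - 4) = (a - 1)*(a + 3)*(a + 4)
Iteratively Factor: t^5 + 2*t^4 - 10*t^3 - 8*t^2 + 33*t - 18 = (t - 1)*(t^4 + 3*t^3 - 7*t^2 - 15*t + 18) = (t - 1)*(t + 3)*(t^3 - 7*t + 6) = (t - 2)*(t - 1)*(t + 3)*(t^2 + 2*t - 3) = (t - 2)*(t - 1)^2*(t + 3)*(t + 3)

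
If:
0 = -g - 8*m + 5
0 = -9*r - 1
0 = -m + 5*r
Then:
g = 85/9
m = -5/9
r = -1/9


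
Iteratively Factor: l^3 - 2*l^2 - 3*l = (l)*(l^2 - 2*l - 3) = l*(l - 3)*(l + 1)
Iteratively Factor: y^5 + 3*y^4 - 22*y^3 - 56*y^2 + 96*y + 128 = (y - 2)*(y^4 + 5*y^3 - 12*y^2 - 80*y - 64) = (y - 2)*(y + 4)*(y^3 + y^2 - 16*y - 16) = (y - 4)*(y - 2)*(y + 4)*(y^2 + 5*y + 4) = (y - 4)*(y - 2)*(y + 4)^2*(y + 1)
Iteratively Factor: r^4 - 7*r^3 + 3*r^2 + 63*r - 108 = (r + 3)*(r^3 - 10*r^2 + 33*r - 36) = (r - 3)*(r + 3)*(r^2 - 7*r + 12) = (r - 3)^2*(r + 3)*(r - 4)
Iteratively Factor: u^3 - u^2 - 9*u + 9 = (u - 3)*(u^2 + 2*u - 3) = (u - 3)*(u + 3)*(u - 1)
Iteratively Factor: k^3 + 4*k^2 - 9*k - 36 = (k - 3)*(k^2 + 7*k + 12) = (k - 3)*(k + 4)*(k + 3)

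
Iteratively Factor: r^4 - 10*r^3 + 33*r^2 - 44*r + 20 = (r - 2)*(r^3 - 8*r^2 + 17*r - 10) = (r - 5)*(r - 2)*(r^2 - 3*r + 2) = (r - 5)*(r - 2)*(r - 1)*(r - 2)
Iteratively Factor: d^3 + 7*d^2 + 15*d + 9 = (d + 3)*(d^2 + 4*d + 3) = (d + 1)*(d + 3)*(d + 3)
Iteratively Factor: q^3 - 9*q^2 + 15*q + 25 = (q + 1)*(q^2 - 10*q + 25) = (q - 5)*(q + 1)*(q - 5)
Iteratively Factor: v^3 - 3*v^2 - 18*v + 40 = (v - 2)*(v^2 - v - 20) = (v - 2)*(v + 4)*(v - 5)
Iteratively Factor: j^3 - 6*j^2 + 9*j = (j)*(j^2 - 6*j + 9) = j*(j - 3)*(j - 3)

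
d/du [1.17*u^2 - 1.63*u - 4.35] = 2.34*u - 1.63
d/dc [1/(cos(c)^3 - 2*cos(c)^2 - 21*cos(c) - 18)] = (3*cos(c)^2 - 4*cos(c) - 21)*sin(c)/((cos(c) - 6)^2*(cos(c) + 1)^2*(cos(c) + 3)^2)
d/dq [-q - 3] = -1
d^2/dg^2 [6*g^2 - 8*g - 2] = 12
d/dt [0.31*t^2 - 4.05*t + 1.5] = 0.62*t - 4.05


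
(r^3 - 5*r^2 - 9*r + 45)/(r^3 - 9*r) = (r - 5)/r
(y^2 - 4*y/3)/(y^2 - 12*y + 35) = y*(3*y - 4)/(3*(y^2 - 12*y + 35))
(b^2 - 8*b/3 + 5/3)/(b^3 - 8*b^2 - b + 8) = (b - 5/3)/(b^2 - 7*b - 8)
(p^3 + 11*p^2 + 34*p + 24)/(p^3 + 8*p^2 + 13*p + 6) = (p + 4)/(p + 1)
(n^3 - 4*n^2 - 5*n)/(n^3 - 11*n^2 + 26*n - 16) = n*(n^2 - 4*n - 5)/(n^3 - 11*n^2 + 26*n - 16)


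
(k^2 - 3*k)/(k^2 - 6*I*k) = (k - 3)/(k - 6*I)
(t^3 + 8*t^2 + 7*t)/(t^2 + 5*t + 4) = t*(t + 7)/(t + 4)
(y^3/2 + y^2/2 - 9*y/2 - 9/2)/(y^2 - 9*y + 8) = (y^3 + y^2 - 9*y - 9)/(2*(y^2 - 9*y + 8))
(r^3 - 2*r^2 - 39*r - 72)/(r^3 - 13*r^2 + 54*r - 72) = (r^3 - 2*r^2 - 39*r - 72)/(r^3 - 13*r^2 + 54*r - 72)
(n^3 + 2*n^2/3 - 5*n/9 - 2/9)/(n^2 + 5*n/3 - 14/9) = (3*n^2 + 4*n + 1)/(3*n + 7)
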